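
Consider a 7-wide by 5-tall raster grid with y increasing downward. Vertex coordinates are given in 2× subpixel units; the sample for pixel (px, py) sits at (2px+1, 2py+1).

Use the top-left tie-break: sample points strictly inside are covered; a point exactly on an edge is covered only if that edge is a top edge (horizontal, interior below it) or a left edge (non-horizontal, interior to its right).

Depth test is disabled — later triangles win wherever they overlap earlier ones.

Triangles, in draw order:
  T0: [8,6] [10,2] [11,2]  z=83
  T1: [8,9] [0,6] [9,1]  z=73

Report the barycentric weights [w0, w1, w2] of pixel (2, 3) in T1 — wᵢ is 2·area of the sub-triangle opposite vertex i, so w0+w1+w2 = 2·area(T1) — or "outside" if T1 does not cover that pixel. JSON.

T0:
  2·area = 4
  edge (8, 6)→(10, 2): d=(2,-4) top-left  bias=+0
  edge (10, 2)→(11, 2): d=(1,0) top-left  bias=+0
  edge (11, 2)→(8, 6): d=(-3,4) right/bottom  bias=-1
  covered (0 px):
    · · · · · · ·
    · · · · · · ·
    · · · · · · ·
    · · · · · · ·
    · · · · · · ·
T1:
  2·area = 67
  edge (8, 9)→(0, 6): d=(-8,-3) top-left  bias=+0
  edge (0, 6)→(9, 1): d=(9,-5) top-left  bias=+0
  edge (9, 1)→(8, 9): d=(-1,8) right/bottom  bias=-1
    (4,0)@(9, 1): e=[67,0,0] → ·  [on edge]
    (3,1)@(7, 3): e=[45,8,14] → █
    (4,1)@(9, 3): e=[51,18,-2] → ·
    (1,2)@(3, 5): e=[17,6,44] → █
    (2,2)@(5, 5): e=[23,16,28] → █
    (4,2)@(9, 5): e=[35,36,-4] → ·
    (1,3)@(3, 7): e=[1,24,42] → █
    (4,3)@(9, 7): e=[19,54,-6] → ·
    (1,4)@(3, 9): e=[-15,42,40] → ·
    (2,4)@(5, 9): e=[-9,52,24] → ·
    (3,4)@(7, 9): e=[-3,62,8] → ·
  covered (7 px):
    · · · · · · ·
    · · · █ · · ·
    · █ █ █ · · ·
    · █ █ █ · · ·
    · · · · · · ·

Result: [34,26,7]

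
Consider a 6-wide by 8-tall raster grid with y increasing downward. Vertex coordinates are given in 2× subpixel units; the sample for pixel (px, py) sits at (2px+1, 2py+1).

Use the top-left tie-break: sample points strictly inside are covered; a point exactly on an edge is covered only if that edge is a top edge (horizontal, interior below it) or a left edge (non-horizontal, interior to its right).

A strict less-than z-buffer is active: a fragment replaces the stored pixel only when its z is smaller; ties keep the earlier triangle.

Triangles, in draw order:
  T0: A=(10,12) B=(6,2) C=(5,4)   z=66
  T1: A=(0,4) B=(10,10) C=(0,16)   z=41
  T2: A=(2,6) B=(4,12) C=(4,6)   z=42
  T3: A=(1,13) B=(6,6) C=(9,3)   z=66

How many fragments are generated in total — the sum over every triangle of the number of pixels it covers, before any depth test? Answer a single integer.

T0:
  2·area = 18  (B↔C swapped to make it positive)
  edge (10, 12)→(5, 4): d=(-5,-8) top-left  bias=+0
  edge (5, 4)→(6, 2): d=(1,-2) top-left  bias=+0
  edge (6, 2)→(10, 12): d=(4,10) right/bottom  bias=-1
    (3,2)@(7, 5): e=[11,5,2] → X
    (4,2)@(9, 5): e=[27,9,-18] → .
    (3,3)@(7, 7): e=[1,7,10] → X
    (4,3)@(9, 7): e=[17,11,-10] → .
    (3,4)@(7, 9): e=[-9,9,18] → .
  covered (2 px):
    . . . . . .
    . . . . . .
    . . . X . .
    . . . X . .
    . . . . . .
    . . . . . .
    . . . . . .
    . . . . . .
T1:
  2·area = 120
  edge (0, 4)→(10, 10): d=(10,6) right/bottom  bias=-1
  edge (10, 10)→(0, 16): d=(-10,6) right/bottom  bias=-1
  edge (0, 16)→(0, 4): d=(0,-12) top-left  bias=+0
    (0,2)@(1, 5): e=[4,104,12] → X
    (1,2)@(3, 5): e=[-8,92,36] → .
    (0,3)@(1, 7): e=[24,84,12] → X
    (1,3)@(3, 7): e=[12,72,36] → X
    (2,3)@(5, 7): e=[0,60,60] → .  [on edge]
    (0,4)@(1, 9): e=[44,64,12] → X
    (2,4)@(5, 9): e=[20,40,60] → X
    (3,4)@(7, 9): e=[8,28,84] → X
    (4,4)@(9, 9): e=[-4,16,108] → .
    (0,5)@(1, 11): e=[64,44,12] → X
    (4,5)@(9, 11): e=[16,-4,108] → .
    (0,6)@(1, 13): e=[84,24,12] → X
    (2,6)@(5, 13): e=[60,0,60] → .  [on edge]
  covered (14 px):
    . . . . . .
    . . . . . .
    X . . . . .
    X X . . . .
    X X X X . .
    X X X X . .
    X X . . . .
    X . . . . .
T2:
  2·area = 12  (B↔C swapped to make it positive)
  edge (2, 6)→(4, 6): d=(2,0) top-left  bias=+0
  edge (4, 6)→(4, 12): d=(0,6) right/bottom  bias=-1
  edge (4, 12)→(2, 6): d=(-2,-6) top-left  bias=+0
    (0,1)@(1, 3): e=[-6,18,0] → .  [on edge]
    (1,3)@(3, 7): e=[2,6,4] → X
    (2,3)@(5, 7): e=[2,-6,16] → .
    (1,4)@(3, 9): e=[6,6,0] → X  [on edge]
    (2,4)@(5, 9): e=[6,-6,12] → .
    (1,5)@(3, 11): e=[10,6,-4] → .
    (2,7)@(5, 15): e=[18,-6,0] → .  [on edge]
  covered (2 px):
    . . . . . .
    . . . . . .
    . . . . . .
    . X . . . .
    . X . . . .
    . . . . . .
    . . . . . .
    . . . . . .
T3:
  2·area = 6
  edge (1, 13)→(6, 6): d=(5,-7) top-left  bias=+0
  edge (6, 6)→(9, 3): d=(3,-3) top-left  bias=+0
  edge (9, 3)→(1, 13): d=(-8,10) right/bottom  bias=-1
    (5,0)@(11, 1): e=[10,0,-4] → .  [on edge]
    (4,1)@(9, 3): e=[6,0,0] → .  [on edge]
    (3,2)@(7, 5): e=[2,0,4] → X  [on edge]
    (4,2)@(9, 5): e=[16,6,-16] → .
    (2,3)@(5, 7): e=[-2,0,8] → .  [on edge]
    (3,3)@(7, 7): e=[12,6,-12] → .
    (1,4)@(3, 9): e=[-6,0,12] → .  [on edge]
    (0,5)@(1, 11): e=[-10,0,16] → .  [on edge]
    (0,6)@(1, 13): e=[0,6,0] → .  [on edge]
  covered (1 px):
    . . . . . .
    . . . . . .
    . . . X . .
    . . . . . .
    . . . . . .
    . . . . . .
    . . . . . .
    . . . . . .

Answer: 19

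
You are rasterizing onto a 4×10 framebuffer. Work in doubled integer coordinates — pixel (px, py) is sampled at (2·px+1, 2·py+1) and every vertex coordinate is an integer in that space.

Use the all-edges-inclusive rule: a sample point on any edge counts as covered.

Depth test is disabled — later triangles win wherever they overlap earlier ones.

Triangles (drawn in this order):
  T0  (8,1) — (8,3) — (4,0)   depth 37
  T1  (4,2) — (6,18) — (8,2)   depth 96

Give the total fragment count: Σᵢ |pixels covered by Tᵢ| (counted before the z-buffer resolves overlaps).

T0:
  2·area = 8
  edge (8, 1)→(8, 3): d=(0,2) inclusive
  edge (8, 3)→(4, 0): d=(-4,-3) inclusive
  edge (4, 0)→(8, 1): d=(4,1) inclusive
    (3,0)@(7, 1): e=[2,5,1] → X
    (3,1)@(7, 3): e=[2,-3,9] → .
  covered (1 px):
    . . . X
    . . . .
    . . . .
    . . . .
    . . . .
    . . . .
    . . . .
    . . . .
    . . . .
    . . . .
T1:
  2·area = 64  (B↔C swapped to make it positive)
  edge (4, 2)→(8, 2): d=(4,0) inclusive
  edge (8, 2)→(6, 18): d=(-2,16) inclusive
  edge (6, 18)→(4, 2): d=(-2,-16) inclusive
    (2,1)@(5, 3): e=[4,46,14] → X
    (3,1)@(7, 3): e=[4,14,46] → X
    (2,2)@(5, 5): e=[12,42,10] → X
    (2,3)@(5, 7): e=[20,38,6] → X
    (2,4)@(5, 9): e=[28,34,2] → X
    (2,5)@(5, 11): e=[36,30,-2] → .
    (3,5)@(7, 11): e=[36,-2,30] → .
  covered (8 px):
    . . . .
    . . X X
    . . X X
    . . X X
    . . X X
    . . . .
    . . . .
    . . . .
    . . . .
    . . . .

Answer: 9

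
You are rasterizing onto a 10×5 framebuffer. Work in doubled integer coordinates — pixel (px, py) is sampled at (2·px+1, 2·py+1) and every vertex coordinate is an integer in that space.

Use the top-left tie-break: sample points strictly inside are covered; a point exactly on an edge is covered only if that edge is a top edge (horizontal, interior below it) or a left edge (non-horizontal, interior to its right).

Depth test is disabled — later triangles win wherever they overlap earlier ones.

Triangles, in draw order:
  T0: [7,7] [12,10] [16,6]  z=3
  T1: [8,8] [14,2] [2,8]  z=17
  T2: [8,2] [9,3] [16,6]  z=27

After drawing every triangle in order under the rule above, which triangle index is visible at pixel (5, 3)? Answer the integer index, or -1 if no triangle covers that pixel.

T0:
  2·area = 32  (B↔C swapped to make it positive)
  edge (7, 7)→(16, 6): d=(9,-1) top-left  bias=+0
  edge (16, 6)→(12, 10): d=(-4,4) right/bottom  bias=-1
  edge (12, 10)→(7, 7): d=(-5,-3) top-left  bias=+0
    (9,1)@(19, 3): e=[-24,0,56] → ·  [on edge]
    (8,2)@(17, 5): e=[-8,0,40] → ·  [on edge]
    (3,3)@(7, 7): e=[0,32,0] → █  [on edge]
    (4,3)@(9, 7): e=[2,24,6] → █
    (5,3)@(11, 7): e=[4,16,12] → █
    (6,3)@(13, 7): e=[6,8,18] → █
    (7,3)@(15, 7): e=[8,0,24] → ·  [on edge]
    (3,4)@(7, 9): e=[18,24,-10] → ·
    (4,4)@(9, 9): e=[20,16,-4] → ·
    (5,4)@(11, 9): e=[22,8,2] → █
    (6,4)@(13, 9): e=[24,0,8] → ·  [on edge]
  covered (5 px):
    · · · · · · · · · ·
    · · · · · · · · · ·
    · · · · · · · · · ·
    · · · █ █ █ █ · · ·
    · · · · · █ · · · ·
T1:
  2·area = 36  (B↔C swapped to make it positive)
  edge (8, 8)→(2, 8): d=(-6,0) right/bottom  bias=-1
  edge (2, 8)→(14, 2): d=(12,-6) top-left  bias=+0
  edge (14, 2)→(8, 8): d=(-6,6) right/bottom  bias=-1
    (7,0)@(15, 1): e=[42,-6,0] → ·  [on edge]
    (6,1)@(13, 3): e=[30,6,0] → ·  [on edge]
    (4,2)@(9, 5): e=[18,6,12] → █
    (5,2)@(11, 5): e=[18,18,0] → ·  [on edge]
    (2,3)@(5, 7): e=[6,6,24] → █
    (3,3)@(7, 7): e=[6,18,12] → █
    (4,3)@(9, 7): e=[6,30,0] → ·  [on edge]
    (2,4)@(5, 9): e=[-6,30,12] → ·
    (3,4)@(7, 9): e=[-6,42,0] → ·  [on edge]
  covered (3 px):
    · · · · · · · · · ·
    · · · · · · · · · ·
    · · · · █ · · · · ·
    · · █ █ · · · · · ·
    · · · · · · · · · ·
T2:
  2·area = 4  (B↔C swapped to make it positive)
  edge (8, 2)→(16, 6): d=(8,4) right/bottom  bias=-1
  edge (16, 6)→(9, 3): d=(-7,-3) top-left  bias=+0
  edge (9, 3)→(8, 2): d=(-1,-1) top-left  bias=+0
    (3,0)@(7, 1): e=[-4,8,0] → ·  [on edge]
    (4,1)@(9, 3): e=[4,0,0] → █  [on edge]
    (5,1)@(11, 3): e=[-4,6,2] → ·
    (4,2)@(9, 5): e=[20,-14,-2] → ·
    (5,2)@(11, 5): e=[12,-8,0] → ·  [on edge]
    (6,3)@(13, 7): e=[20,-16,0] → ·  [on edge]
    (7,4)@(15, 9): e=[28,-24,0] → ·  [on edge]
  covered (1 px):
    · · · · · · · · · ·
    · · · · █ · · · · ·
    · · · · · · · · · ·
    · · · · · · · · · ·
    · · · · · · · · · ·

Z-buffer (winner per pixel, '.' = empty):
  . . . . . . . . . .
  . . . . 2 . . . . .
  . . . . 1 . . . . .
  . . 1 1 0 0 0 . . .
  . . . . . 0 . . . .

Final: 0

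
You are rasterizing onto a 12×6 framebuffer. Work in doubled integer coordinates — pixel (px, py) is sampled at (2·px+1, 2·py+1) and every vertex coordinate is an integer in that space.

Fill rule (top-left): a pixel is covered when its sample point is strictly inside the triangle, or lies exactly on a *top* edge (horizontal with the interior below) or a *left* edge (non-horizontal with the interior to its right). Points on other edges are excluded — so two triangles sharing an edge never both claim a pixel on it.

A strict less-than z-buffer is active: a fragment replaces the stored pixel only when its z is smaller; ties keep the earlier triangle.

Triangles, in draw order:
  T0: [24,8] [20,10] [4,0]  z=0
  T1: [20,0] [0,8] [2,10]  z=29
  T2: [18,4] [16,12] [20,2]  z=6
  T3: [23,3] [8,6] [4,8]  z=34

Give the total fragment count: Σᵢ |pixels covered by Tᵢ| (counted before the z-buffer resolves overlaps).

T0:
  2·area = 72
  edge (24, 8)→(20, 10): d=(-4,2) right/bottom  bias=-1
  edge (20, 10)→(4, 0): d=(-16,-10) top-left  bias=+0
  edge (4, 0)→(24, 8): d=(20,8) right/bottom  bias=-1
    (4,1)@(9, 3): e=[50,2,20] → X
    (5,1)@(11, 3): e=[46,22,4] → X
    (6,1)@(13, 3): e=[42,42,-12] → .
    (4,2)@(9, 5): e=[42,-30,60] → .
    (5,2)@(11, 5): e=[38,-10,44] → .
    (6,2)@(13, 5): e=[34,10,28] → X
    (7,2)@(15, 5): e=[30,30,12] → X
    (8,2)@(17, 5): e=[26,50,-4] → .
    (6,3)@(13, 7): e=[26,-22,68] → .
    (7,3)@(15, 7): e=[22,-2,52] → .
    (8,3)@(17, 7): e=[18,18,36] → X
    (9,3)@(19, 7): e=[14,38,20] → X
  covered (9 px):
    . . . . . . . . . . . .
    . . . . X X . . . . . .
    . . . . . . X X . . . .
    . . . . . . . . X X X .
    . . . . . . . . . X X .
    . . . . . . . . . . . .
T1:
  2·area = 56  (B↔C swapped to make it positive)
  edge (20, 0)→(2, 10): d=(-18,10) right/bottom  bias=-1
  edge (2, 10)→(0, 8): d=(-2,-2) top-left  bias=+0
  edge (0, 8)→(20, 0): d=(20,-8) top-left  bias=+0
    (6,1)@(13, 3): e=[16,36,4] → X
    (7,1)@(15, 3): e=[-4,40,20] → .
    (4,2)@(9, 5): e=[20,24,12] → X
    (5,2)@(11, 5): e=[0,28,28] → .  [on edge]
    (6,2)@(13, 5): e=[-20,32,44] → .
    (1,3)@(3, 7): e=[44,8,4] → X
    (2,3)@(5, 7): e=[24,12,20] → X
    (3,3)@(7, 7): e=[4,16,36] → X
    (4,3)@(9, 7): e=[-16,20,52] → .
    (0,4)@(1, 9): e=[28,0,28] → X  [on edge]
    (2,4)@(5, 9): e=[-12,8,60] → .
    (3,4)@(7, 9): e=[-32,12,76] → .
    (1,5)@(3, 11): e=[-28,0,84] → .  [on edge]
  covered (7 px):
    . . . . . . . . . . . .
    . . . . . . X . . . . .
    . . . . X . . . . . . .
    . X X X . . . . . . . .
    X X . . . . . . . . . .
    . . . . . . . . . . . .
T2:
  2·area = 12  (B↔C swapped to make it positive)
  edge (18, 4)→(20, 2): d=(2,-2) top-left  bias=+0
  edge (20, 2)→(16, 12): d=(-4,10) right/bottom  bias=-1
  edge (16, 12)→(18, 4): d=(2,-8) top-left  bias=+0
    (10,0)@(21, 1): e=[0,-6,18] → .  [on edge]
    (9,1)@(19, 3): e=[0,6,6] → X  [on edge]
    (10,1)@(21, 3): e=[4,-14,22] → .
    (8,2)@(17, 5): e=[0,18,-6] → .  [on edge]
    (9,2)@(19, 5): e=[4,-2,10] → .
    (7,3)@(15, 7): e=[0,30,-18] → .  [on edge]
    (6,4)@(13, 9): e=[0,42,-30] → .  [on edge]
    (8,4)@(17, 9): e=[8,2,2] → X
    (9,4)@(19, 9): e=[12,-18,18] → .
    (5,5)@(11, 11): e=[0,54,-42] → .  [on edge]
    (8,5)@(17, 11): e=[12,-6,6] → .
  covered (2 px):
    . . . . . . . . . . . .
    . . . . . . . . . X . .
    . . . . . . . . . . . .
    . . . . . . . . . . . .
    . . . . . . . . X . . .
    . . . . . . . . . . . .
T3:
  2·area = 18  (B↔C swapped to make it positive)
  edge (23, 3)→(4, 8): d=(-19,5) right/bottom  bias=-1
  edge (4, 8)→(8, 6): d=(4,-2) top-left  bias=+0
  edge (8, 6)→(23, 3): d=(15,-3) top-left  bias=+0
    (11,1)@(23, 3): e=[0,18,0] → .  [on edge]
    (6,2)@(13, 5): e=[12,6,0] → X  [on edge]
    (7,2)@(15, 5): e=[2,10,6] → X
    (8,2)@(17, 5): e=[-8,14,12] → .
    (1,3)@(3, 7): e=[24,-6,0] → .  [on edge]
    (3,3)@(7, 7): e=[4,2,12] → X
    (4,3)@(9, 7): e=[-6,6,18] → .
    (6,3)@(13, 7): e=[-26,14,30] → .
    (7,3)@(15, 7): e=[-36,18,36] → .
    (3,4)@(7, 9): e=[-34,10,42] → .
  covered (3 px):
    . . . . . . . . . . . .
    . . . . . . . . . . . .
    . . . . . . X X . . . .
    . . . X . . . . . . . .
    . . . . . . . . . . . .
    . . . . . . . . . . . .

Answer: 21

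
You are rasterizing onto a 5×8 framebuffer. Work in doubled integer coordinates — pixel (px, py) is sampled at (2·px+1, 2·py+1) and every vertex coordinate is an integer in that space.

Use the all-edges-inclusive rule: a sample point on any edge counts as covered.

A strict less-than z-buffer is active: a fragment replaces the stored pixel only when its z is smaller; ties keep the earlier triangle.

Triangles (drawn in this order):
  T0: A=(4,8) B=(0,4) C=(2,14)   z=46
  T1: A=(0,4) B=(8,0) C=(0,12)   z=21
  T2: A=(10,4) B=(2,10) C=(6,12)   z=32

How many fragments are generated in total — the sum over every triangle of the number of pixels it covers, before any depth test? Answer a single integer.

T0:
  2·area = 32  (B↔C swapped to make it positive)
  edge (4, 8)→(2, 14): d=(-2,6) inclusive
  edge (2, 14)→(0, 4): d=(-2,-10) inclusive
  edge (0, 4)→(4, 8): d=(4,4) inclusive
    (0,2)@(1, 5): e=[24,8,0] → #  [on edge]
    (1,2)@(3, 5): e=[12,28,-8] → ·
    (2,2)@(5, 5): e=[0,48,-16] → ·  [on edge]
    (0,3)@(1, 7): e=[20,4,8] → #
    (1,3)@(3, 7): e=[8,24,0] → #  [on edge]
    (2,3)@(5, 7): e=[-4,44,-8] → ·
    (0,4)@(1, 9): e=[16,0,16] → #  [on edge]
    (2,4)@(5, 9): e=[-8,40,0] → ·  [on edge]
    (0,5)@(1, 11): e=[12,-4,24] → ·
    (1,5)@(3, 11): e=[0,16,16] → #  [on edge]
    (2,5)@(5, 11): e=[-12,36,8] → ·
    (3,5)@(7, 11): e=[-24,56,0] → ·  [on edge]
    (4,6)@(9, 13): e=[-40,72,0] → ·  [on edge]
  covered (6 px):
    · · · · ·
    · · · · ·
    # · · · ·
    # # · · ·
    # # · · ·
    · # · · ·
    · · · · ·
    · · · · ·
T1:
  2·area = 64
  edge (0, 4)→(8, 0): d=(8,-4) inclusive
  edge (8, 0)→(0, 12): d=(-8,12) inclusive
  edge (0, 12)→(0, 4): d=(0,-8) inclusive
    (3,0)@(7, 1): e=[4,4,56] → #
    (4,0)@(9, 1): e=[12,-20,72] → ·
    (1,1)@(3, 3): e=[4,36,24] → #
    (2,1)@(5, 3): e=[12,12,40] → #
    (3,1)@(7, 3): e=[20,-12,56] → ·
    (0,2)@(1, 5): e=[12,44,8] → #
    (2,2)@(5, 5): e=[28,-4,40] → ·
    (0,3)@(1, 7): e=[28,28,8] → #
    (2,3)@(5, 7): e=[44,-20,40] → ·
    (0,4)@(1, 9): e=[44,12,8] → #
    (1,4)@(3, 9): e=[52,-12,24] → ·
    (0,5)@(1, 11): e=[60,-4,8] → ·
  covered (8 px):
    · · · # ·
    · # # · ·
    # # · · ·
    # # · · ·
    # · · · ·
    · · · · ·
    · · · · ·
    · · · · ·
T2:
  2·area = 40  (B↔C swapped to make it positive)
  edge (10, 4)→(6, 12): d=(-4,8) inclusive
  edge (6, 12)→(2, 10): d=(-4,-2) inclusive
  edge (2, 10)→(10, 4): d=(8,-6) inclusive
    (4,2)@(9, 5): e=[4,34,2] → #
    (3,3)@(7, 7): e=[12,22,6] → #
    (4,3)@(9, 7): e=[-4,26,18] → ·
    (2,4)@(5, 9): e=[20,10,10] → #
    (4,4)@(9, 9): e=[-12,18,34] → ·
    (2,5)@(5, 11): e=[12,2,26] → #
    (3,5)@(7, 11): e=[-4,6,38] → ·
    (2,6)@(5, 13): e=[4,-6,42] → ·
  covered (5 px):
    · · · · ·
    · · · · ·
    · · · · #
    · · · # ·
    · · # # ·
    · · # · ·
    · · · · ·
    · · · · ·

Result: 19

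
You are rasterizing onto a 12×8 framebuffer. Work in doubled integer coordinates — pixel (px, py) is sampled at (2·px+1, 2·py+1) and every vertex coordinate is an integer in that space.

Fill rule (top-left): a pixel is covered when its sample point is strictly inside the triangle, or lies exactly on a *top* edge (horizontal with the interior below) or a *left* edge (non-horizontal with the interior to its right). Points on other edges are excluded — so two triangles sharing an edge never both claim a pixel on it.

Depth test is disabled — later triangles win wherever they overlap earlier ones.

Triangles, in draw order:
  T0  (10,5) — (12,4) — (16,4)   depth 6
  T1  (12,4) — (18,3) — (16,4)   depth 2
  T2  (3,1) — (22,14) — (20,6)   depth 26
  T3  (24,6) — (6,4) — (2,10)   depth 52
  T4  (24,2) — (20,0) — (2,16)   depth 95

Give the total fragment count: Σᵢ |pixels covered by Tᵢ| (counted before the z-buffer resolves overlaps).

T0:
  2·area = 4
  edge (10, 5)→(12, 4): d=(2,-1) top-left  bias=+0
  edge (12, 4)→(16, 4): d=(4,0) top-left  bias=+0
  edge (16, 4)→(10, 5): d=(-6,1) right/bottom  bias=-1
  covered (0 px):
    . . . . . . . . . . . .
    . . . . . . . . . . . .
    . . . . . . . . . . . .
    . . . . . . . . . . . .
    . . . . . . . . . . . .
    . . . . . . . . . . . .
    . . . . . . . . . . . .
    . . . . . . . . . . . .
T1:
  2·area = 4
  edge (12, 4)→(18, 3): d=(6,-1) top-left  bias=+0
  edge (18, 3)→(16, 4): d=(-2,1) right/bottom  bias=-1
  edge (16, 4)→(12, 4): d=(-4,0) right/bottom  bias=-1
  covered (0 px):
    . . . . . . . . . . . .
    . . . . . . . . . . . .
    . . . . . . . . . . . .
    . . . . . . . . . . . .
    . . . . . . . . . . . .
    . . . . . . . . . . . .
    . . . . . . . . . . . .
    . . . . . . . . . . . .
T2:
  2·area = 126  (B↔C swapped to make it positive)
  edge (3, 1)→(20, 6): d=(17,5) right/bottom  bias=-1
  edge (20, 6)→(22, 14): d=(2,8) right/bottom  bias=-1
  edge (22, 14)→(3, 1): d=(-19,-13) top-left  bias=+0
    (1,0)@(3, 1): e=[0,126,0] → .  [on edge]
    (3,1)@(7, 3): e=[14,98,14] → X
    (4,1)@(9, 3): e=[4,82,40] → X
    (5,1)@(11, 3): e=[-6,66,66] → .
    (3,2)@(7, 5): e=[48,102,-24] → .
    (4,2)@(9, 5): e=[38,86,2] → X
    (5,2)@(11, 5): e=[28,70,28] → X
    (6,2)@(13, 5): e=[18,54,54] → X
    (7,2)@(15, 5): e=[8,38,80] → X
    (8,2)@(17, 5): e=[-2,22,106] → .
    (4,3)@(9, 7): e=[72,90,-36] → .
    (5,3)@(11, 7): e=[62,74,-10] → .
  covered (16 px):
    . . . . . . . . . . . .
    . . . X X . . . . . . .
    . . . . X X X X . . . .
    . . . . . . X X X X . .
    . . . . . . . X X X . .
    . . . . . . . . . X X .
    . . . . . . . . . . X .
    . . . . . . . . . . . .
T3:
  2·area = 116  (B↔C swapped to make it positive)
  edge (24, 6)→(2, 10): d=(-22,4) right/bottom  bias=-1
  edge (2, 10)→(6, 4): d=(4,-6) top-left  bias=+0
  edge (6, 4)→(24, 6): d=(18,2) right/bottom  bias=-1
    (3,2)@(7, 5): e=[90,10,16] → X
    (4,2)@(9, 5): e=[82,22,12] → X
    (5,2)@(11, 5): e=[74,34,8] → X
    (6,2)@(13, 5): e=[66,46,4] → X
    (7,2)@(15, 5): e=[58,58,0] → .  [on edge]
    (2,3)@(5, 7): e=[54,6,56] → X
    (7,3)@(15, 7): e=[14,66,36] → X
    (8,3)@(17, 7): e=[6,78,32] → X
    (9,3)@(19, 7): e=[-2,90,28] → .
    (1,4)@(3, 9): e=[18,2,96] → X
    (4,4)@(9, 9): e=[-6,38,84] → .
    (5,4)@(11, 9): e=[-14,50,80] → .
  covered (14 px):
    . . . . . . . . . . . .
    . . . . . . . . . . . .
    . . . X X X X . . . . .
    . . X X X X X X X . . .
    . X X X . . . . . . . .
    . . . . . . . . . . . .
    . . . . . . . . . . . .
    . . . . . . . . . . . .
T4:
  2·area = 100  (B↔C swapped to make it positive)
  edge (24, 2)→(2, 16): d=(-22,14) right/bottom  bias=-1
  edge (2, 16)→(20, 0): d=(18,-16) top-left  bias=+0
  edge (20, 0)→(24, 2): d=(4,2) right/bottom  bias=-1
    (9,0)@(19, 1): e=[92,2,6] → X
    (10,0)@(21, 1): e=[64,34,2] → X
    (11,0)@(23, 1): e=[36,66,-2] → .
    (8,1)@(17, 3): e=[76,6,18] → X
    (11,1)@(23, 3): e=[-8,102,6] → .
    (7,2)@(15, 5): e=[60,10,30] → X
    (10,2)@(21, 5): e=[-24,106,18] → .
    (6,3)@(13, 7): e=[44,14,42] → X
    (8,3)@(17, 7): e=[-12,78,34] → .
    (9,3)@(19, 7): e=[-40,110,30] → .
    (5,4)@(11, 9): e=[28,18,54] → X
    (6,4)@(13, 9): e=[0,50,50] → .  [on edge]
  covered (12 px):
    . . . . . . . . . X X .
    . . . . . . . . X X X .
    . . . . . . . X X X . .
    . . . . . . X X . . . .
    . . . . . X . . . . . .
    . . . . X . . . . . . .
    . . . . . . . . . . . .
    . . . . . . . . . . . .

Answer: 42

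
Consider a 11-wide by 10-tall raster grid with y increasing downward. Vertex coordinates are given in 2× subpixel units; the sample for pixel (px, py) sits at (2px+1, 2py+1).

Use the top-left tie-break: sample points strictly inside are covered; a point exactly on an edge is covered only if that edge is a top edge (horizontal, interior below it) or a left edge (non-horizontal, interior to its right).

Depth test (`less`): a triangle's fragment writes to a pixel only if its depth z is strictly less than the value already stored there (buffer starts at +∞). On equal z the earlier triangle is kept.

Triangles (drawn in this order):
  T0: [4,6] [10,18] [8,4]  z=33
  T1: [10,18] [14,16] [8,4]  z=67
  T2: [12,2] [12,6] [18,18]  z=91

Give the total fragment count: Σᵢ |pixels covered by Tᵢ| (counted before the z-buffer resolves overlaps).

T0:
  2·area = 60  (B↔C swapped to make it positive)
  edge (4, 6)→(8, 4): d=(4,-2) top-left  bias=+0
  edge (8, 4)→(10, 18): d=(2,14) right/bottom  bias=-1
  edge (10, 18)→(4, 6): d=(-6,-12) top-left  bias=+0
    (3,2)@(7, 5): e=[2,16,42] → X
    (4,2)@(9, 5): e=[6,-12,66] → .
    (2,3)@(5, 7): e=[6,48,6] → X
    (4,3)@(9, 7): e=[14,-8,54] → .
    (2,4)@(5, 9): e=[14,52,-6] → .
    (3,4)@(7, 9): e=[18,24,18] → X
    (4,4)@(9, 9): e=[22,-4,42] → .
    (3,5)@(7, 11): e=[26,28,6] → X
    (4,5)@(9, 11): e=[30,0,30] → .  [on edge]
    (3,6)@(7, 13): e=[34,32,-6] → .
    (4,6)@(9, 13): e=[38,4,18] → X
    (5,6)@(11, 13): e=[42,-24,42] → .
  covered (7 px):
    . . . . . . . . . . .
    . . . . . . . . . . .
    . . . X . . . . . . .
    . . X X . . . . . . .
    . . . X . . . . . . .
    . . . X . . . . . . .
    . . . . X . . . . . .
    . . . . X . . . . . .
    . . . . . . . . . . .
    . . . . . . . . . . .
T1:
  2·area = 60  (B↔C swapped to make it positive)
  edge (10, 18)→(8, 4): d=(-2,-14) top-left  bias=+0
  edge (8, 4)→(14, 16): d=(6,12) right/bottom  bias=-1
  edge (14, 16)→(10, 18): d=(-4,2) right/bottom  bias=-1
    (4,3)@(9, 7): e=[8,6,46] → X
    (5,3)@(11, 7): e=[36,-18,42] → .
    (4,4)@(9, 9): e=[4,18,38] → X
    (5,4)@(11, 9): e=[32,-6,34] → .
    (4,5)@(9, 11): e=[0,30,30] → X  [on edge]
    (5,5)@(11, 11): e=[28,6,26] → X
    (6,5)@(13, 11): e=[56,-18,22] → .
    (4,6)@(9, 13): e=[-4,42,22] → .
    (5,6)@(11, 13): e=[24,18,18] → X
    (6,6)@(13, 13): e=[52,-6,14] → .
    (5,7)@(11, 15): e=[20,30,10] → X
    (6,7)@(13, 15): e=[48,6,6] → X
  covered (8 px):
    . . . . . . . . . . .
    . . . . . . . . . . .
    . . . . . . . . . . .
    . . . . X . . . . . .
    . . . . X . . . . . .
    . . . . X X . . . . .
    . . . . . X . . . . .
    . . . . . X X . . . .
    . . . . . X . . . . .
    . . . . . . . . . . .
T2:
  2·area = 24  (B↔C swapped to make it positive)
  edge (12, 2)→(18, 18): d=(6,16) right/bottom  bias=-1
  edge (18, 18)→(12, 6): d=(-6,-12) top-left  bias=+0
  edge (12, 6)→(12, 2): d=(0,-4) top-left  bias=+0
    (6,2)@(13, 5): e=[2,18,4] → X
    (7,2)@(15, 5): e=[-30,42,12] → .
    (6,3)@(13, 7): e=[14,6,4] → X
    (7,3)@(15, 7): e=[-18,30,12] → .
    (6,4)@(13, 9): e=[26,-6,4] → .
    (7,5)@(15, 11): e=[6,6,12] → X
    (8,5)@(17, 11): e=[-26,30,20] → .
    (7,6)@(15, 13): e=[18,-6,12] → .
  covered (3 px):
    . . . . . . . . . . .
    . . . . . . . . . . .
    . . . . . . X . . . .
    . . . . . . X . . . .
    . . . . . . . . . . .
    . . . . . . . X . . .
    . . . . . . . . . . .
    . . . . . . . . . . .
    . . . . . . . . . . .
    . . . . . . . . . . .

Final: 18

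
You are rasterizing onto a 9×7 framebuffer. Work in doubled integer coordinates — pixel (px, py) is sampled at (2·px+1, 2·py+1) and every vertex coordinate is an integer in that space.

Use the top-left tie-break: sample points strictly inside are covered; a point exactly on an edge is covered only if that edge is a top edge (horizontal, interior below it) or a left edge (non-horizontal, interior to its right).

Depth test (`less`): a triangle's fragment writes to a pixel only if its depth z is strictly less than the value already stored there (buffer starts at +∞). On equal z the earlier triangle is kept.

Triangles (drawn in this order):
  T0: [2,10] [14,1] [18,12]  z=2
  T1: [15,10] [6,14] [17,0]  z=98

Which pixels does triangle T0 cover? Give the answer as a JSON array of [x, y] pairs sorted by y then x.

T0:
  2·area = 168
  edge (2, 10)→(14, 1): d=(12,-9) top-left  bias=+0
  edge (14, 1)→(18, 12): d=(4,11) right/bottom  bias=-1
  edge (18, 12)→(2, 10): d=(-16,-2) top-left  bias=+0
    (6,1)@(13, 3): e=[15,19,134] → X
    (7,1)@(15, 3): e=[33,-3,138] → .
    (4,2)@(9, 5): e=[3,71,94] → X
    (5,2)@(11, 5): e=[21,49,98] → X
    (7,2)@(15, 5): e=[57,5,106] → X
    (8,2)@(17, 5): e=[75,-17,110] → .
    (3,3)@(7, 7): e=[9,101,58] → X
    (8,3)@(17, 7): e=[99,-9,78] → .
    (2,4)@(5, 9): e=[15,131,22] → X
    (8,4)@(17, 9): e=[123,-1,46] → .
    (2,5)@(5, 11): e=[39,139,-10] → .
    (3,5)@(7, 11): e=[57,117,-6] → .
  covered (20 px):
    . . . . . . . . .
    . . . . . . X . .
    . . . . X X X X .
    . . . X X X X X .
    . . X X X X X X .
    . . . . . X X X X
    . . . . . . . . .
T1:
  2·area = 82
  edge (15, 10)→(6, 14): d=(-9,4) right/bottom  bias=-1
  edge (6, 14)→(17, 0): d=(11,-14) top-left  bias=+0
  edge (17, 0)→(15, 10): d=(-2,10) right/bottom  bias=-1
    (7,1)@(15, 3): e=[63,5,14] → X
    (8,1)@(17, 3): e=[55,33,-6] → .
    (7,2)@(15, 5): e=[45,27,10] → X
    (8,2)@(17, 5): e=[37,55,-10] → .
    (6,3)@(13, 7): e=[35,21,26] → X
    (8,3)@(17, 7): e=[19,77,-14] → .
    (5,4)@(11, 9): e=[25,15,42] → X
    (8,4)@(17, 9): e=[1,99,-18] → .
    (4,5)@(9, 11): e=[15,9,58] → X
    (6,5)@(13, 11): e=[-1,65,18] → .
    (7,5)@(15, 11): e=[-9,93,-2] → .
    (3,6)@(7, 13): e=[5,3,74] → X
  covered (10 px):
    . . . . . . . . .
    . . . . . . . X .
    . . . . . . . X .
    . . . . . . X X .
    . . . . . X X X .
    . . . . X X . . .
    . . . X . . . . .

Final: [[6,1],[4,2],[5,2],[6,2],[7,2],[3,3],[4,3],[5,3],[6,3],[7,3],[2,4],[3,4],[4,4],[5,4],[6,4],[7,4],[5,5],[6,5],[7,5],[8,5]]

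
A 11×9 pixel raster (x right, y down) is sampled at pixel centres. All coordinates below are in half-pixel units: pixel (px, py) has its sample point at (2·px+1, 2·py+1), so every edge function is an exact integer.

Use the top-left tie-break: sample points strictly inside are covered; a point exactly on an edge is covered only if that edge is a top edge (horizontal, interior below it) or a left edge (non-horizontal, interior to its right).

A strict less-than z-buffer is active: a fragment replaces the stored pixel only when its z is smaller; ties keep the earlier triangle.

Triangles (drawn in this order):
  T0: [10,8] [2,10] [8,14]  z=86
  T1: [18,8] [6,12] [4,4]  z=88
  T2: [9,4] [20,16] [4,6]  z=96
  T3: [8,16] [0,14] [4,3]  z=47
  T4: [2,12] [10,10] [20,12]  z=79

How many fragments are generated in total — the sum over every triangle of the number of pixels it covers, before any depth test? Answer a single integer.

T0:
  2·area = 44  (B↔C swapped to make it positive)
  edge (10, 8)→(8, 14): d=(-2,6) right/bottom  bias=-1
  edge (8, 14)→(2, 10): d=(-6,-4) top-left  bias=+0
  edge (2, 10)→(10, 8): d=(8,-2) top-left  bias=+0
    (5,2)@(11, 5): e=[0,66,-22] → .  [on edge]
    (3,4)@(7, 9): e=[16,26,2] → X
    (4,4)@(9, 9): e=[4,34,6] → X
    (5,4)@(11, 9): e=[-8,42,10] → .
    (2,5)@(5, 11): e=[24,6,14] → X
    (4,5)@(9, 11): e=[0,22,22] → .  [on edge]
    (2,6)@(5, 13): e=[20,-6,30] → .
    (3,6)@(7, 13): e=[8,2,34] → X
    (4,6)@(9, 13): e=[-4,10,38] → .
    (3,7)@(7, 15): e=[4,-10,50] → .
    (3,8)@(7, 17): e=[0,-22,66] → .  [on edge]
  covered (5 px):
    . . . . . . . . . . .
    . . . . . . . . . . .
    . . . . . . . . . . .
    . . . . . . . . . . .
    . . . X X . . . . . .
    . . X X . . . . . . .
    . . . X . . . . . . .
    . . . . . . . . . . .
    . . . . . . . . . . .
T1:
  2·area = 104
  edge (18, 8)→(6, 12): d=(-12,4) right/bottom  bias=-1
  edge (6, 12)→(4, 4): d=(-2,-8) top-left  bias=+0
  edge (4, 4)→(18, 8): d=(14,4) right/bottom  bias=-1
    (2,2)@(5, 5): e=[88,6,10] → X
    (3,2)@(7, 5): e=[80,22,2] → X
    (4,2)@(9, 5): e=[72,38,-6] → .
    (2,3)@(5, 7): e=[64,2,38] → X
    (4,3)@(9, 7): e=[48,34,22] → X
    (5,3)@(11, 7): e=[40,50,14] → X
    (6,3)@(13, 7): e=[32,66,6] → X
    (7,3)@(15, 7): e=[24,82,-2] → .
    (10,3)@(21, 7): e=[0,130,-26] → .  [on edge]
    (2,4)@(5, 9): e=[40,-2,66] → .
    (3,4)@(7, 9): e=[32,14,58] → X
    (7,4)@(15, 9): e=[0,78,26] → .  [on edge]
    (4,5)@(9, 11): e=[0,26,78] → .  [on edge]
    (1,6)@(3, 13): e=[0,-26,130] → .  [on edge]
  covered (12 px):
    . . . . . . . . . . .
    . . . . . . . . . . .
    . . X X . . . . . . .
    . . X X X X X . . . .
    . . . X X X X . . . .
    . . . X . . . . . . .
    . . . . . . . . . . .
    . . . . . . . . . . .
    . . . . . . . . . . .
T2:
  2·area = 82
  edge (9, 4)→(20, 16): d=(11,12) right/bottom  bias=-1
  edge (20, 16)→(4, 6): d=(-16,-10) top-left  bias=+0
  edge (4, 6)→(9, 4): d=(5,-2) top-left  bias=+0
    (3,2)@(7, 5): e=[35,46,1] → X
    (4,2)@(9, 5): e=[11,66,5] → X
    (5,2)@(11, 5): e=[-13,86,9] → .
    (3,3)@(7, 7): e=[57,14,11] → X
    (5,3)@(11, 7): e=[9,54,19] → X
    (6,3)@(13, 7): e=[-15,74,23] → .
    (3,4)@(7, 9): e=[79,-18,21] → .
    (4,4)@(9, 9): e=[55,2,25] → X
    (6,4)@(13, 9): e=[7,42,33] → X
    (7,4)@(15, 9): e=[-17,62,37] → .
    (4,5)@(9, 11): e=[77,-30,35] → .
    (5,5)@(11, 11): e=[53,-10,39] → .
  covered (12 px):
    . . . . . . . . . . .
    . . . . . . . . . . .
    . . . X X . . . . . .
    . . . X X X . . . . .
    . . . . X X X . . . .
    . . . . . . X X . . .
    . . . . . . . . X . .
    . . . . . . . . . X .
    . . . . . . . . . . .
T3:
  2·area = 96
  edge (8, 16)→(0, 14): d=(-8,-2) top-left  bias=+0
  edge (0, 14)→(4, 3): d=(4,-11) top-left  bias=+0
  edge (4, 3)→(8, 16): d=(4,13) right/bottom  bias=-1
    (1,3)@(3, 7): e=[62,5,29] → X
    (2,3)@(5, 7): e=[66,27,3] → X
    (3,3)@(7, 7): e=[70,49,-23] → .
    (1,4)@(3, 9): e=[46,13,37] → X
    (3,4)@(7, 9): e=[54,57,-15] → .
    (1,5)@(3, 11): e=[30,21,45] → X
    (3,5)@(7, 11): e=[38,65,-7] → .
    (0,6)@(1, 13): e=[10,7,79] → X
    (3,6)@(7, 13): e=[22,73,1] → X
    (4,6)@(9, 13): e=[26,95,-25] → .
    (0,7)@(1, 15): e=[-6,15,87] → .
    (1,7)@(3, 15): e=[-2,37,61] → .
  covered (12 px):
    . . . . . . . . . . .
    . . . . . . . . . . .
    . . . . . . . . . . .
    . X X . . . . . . . .
    . X X . . . . . . . .
    . X X . . . . . . . .
    X X X X . . . . . . .
    . . X X . . . . . . .
    . . . . . . . . . . .
T4:
  2·area = 36
  edge (2, 12)→(10, 10): d=(8,-2) top-left  bias=+0
  edge (10, 10)→(20, 12): d=(10,2) right/bottom  bias=-1
  edge (20, 12)→(2, 12): d=(-18,0) right/bottom  bias=-1
    (2,4)@(5, 9): e=[-18,0,54] → .  [on edge]
    (3,5)@(7, 11): e=[2,16,18] → X
    (4,5)@(9, 11): e=[6,12,18] → X
    (5,5)@(11, 11): e=[10,8,18] → X
    (6,5)@(13, 11): e=[14,4,18] → X
    (7,5)@(15, 11): e=[18,0,18] → .  [on edge]
    (3,6)@(7, 13): e=[18,36,-18] → .
    (4,6)@(9, 13): e=[22,32,-18] → .
    (5,6)@(11, 13): e=[26,28,-18] → .
    (6,6)@(13, 13): e=[30,24,-18] → .
  covered (4 px):
    . . . . . . . . . . .
    . . . . . . . . . . .
    . . . . . . . . . . .
    . . . . . . . . . . .
    . . . . . . . . . . .
    . . . X X X X . . . .
    . . . . . . . . . . .
    . . . . . . . . . . .
    . . . . . . . . . . .

Result: 45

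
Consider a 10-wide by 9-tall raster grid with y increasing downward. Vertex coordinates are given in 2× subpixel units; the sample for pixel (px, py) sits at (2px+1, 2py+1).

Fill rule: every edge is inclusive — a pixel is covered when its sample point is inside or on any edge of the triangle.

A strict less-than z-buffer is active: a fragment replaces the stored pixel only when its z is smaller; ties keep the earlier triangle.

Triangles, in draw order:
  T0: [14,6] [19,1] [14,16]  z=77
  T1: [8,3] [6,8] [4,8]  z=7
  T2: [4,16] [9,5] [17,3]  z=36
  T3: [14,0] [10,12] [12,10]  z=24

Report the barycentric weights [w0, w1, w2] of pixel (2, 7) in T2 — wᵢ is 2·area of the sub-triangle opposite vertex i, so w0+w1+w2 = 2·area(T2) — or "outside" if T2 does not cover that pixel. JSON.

T0:
  2·area = 50
  edge (14, 6)→(19, 1): d=(5,-5) inclusive
  edge (19, 1)→(14, 16): d=(-5,15) inclusive
  edge (14, 16)→(14, 6): d=(0,-10) inclusive
    (9,0)@(19, 1): e=[0,0,50] → #  [on edge]
    (8,1)@(17, 3): e=[0,20,30] → #  [on edge]
    (9,1)@(19, 3): e=[10,-10,50] → ·
    (7,2)@(15, 5): e=[0,40,10] → #  [on edge]
    (9,2)@(19, 5): e=[20,-20,50] → ·
    (6,3)@(13, 7): e=[0,60,-10] → ·  [on edge]
    (7,3)@(15, 7): e=[10,30,10] → #
    (8,3)@(17, 7): e=[20,0,30] → #  [on edge]
    (9,3)@(19, 7): e=[30,-30,50] → ·
    (5,4)@(11, 9): e=[0,80,-30] → ·  [on edge]
    (7,4)@(15, 9): e=[20,20,10] → #
    (8,4)@(17, 9): e=[30,-10,30] → ·
    (4,5)@(9, 11): e=[0,100,-50] → ·  [on edge]
    (3,6)@(7, 13): e=[0,120,-70] → ·  [on edge]
    (7,6)@(15, 13): e=[40,0,10] → #  [on edge]
    (2,7)@(5, 15): e=[0,140,-90] → ·  [on edge]
    (1,8)@(3, 17): e=[0,160,-110] → ·  [on edge]
  covered (9 px):
    · · · · · · · · · #
    · · · · · · · · # ·
    · · · · · · · # # ·
    · · · · · · · # # ·
    · · · · · · · # · ·
    · · · · · · · # · ·
    · · · · · · · # · ·
    · · · · · · · · · ·
    · · · · · · · · · ·
T1:
  2·area = 10
  edge (8, 3)→(6, 8): d=(-2,5) inclusive
  edge (6, 8)→(4, 8): d=(-2,0) inclusive
  edge (4, 8)→(8, 3): d=(4,-5) inclusive
    (3,2)@(7, 5): e=[1,6,3] → #
    (4,2)@(9, 5): e=[-9,6,13] → ·
    (2,3)@(5, 7): e=[7,2,1] → #
    (3,3)@(7, 7): e=[-3,2,11] → ·
    (2,4)@(5, 9): e=[3,-2,9] → ·
  covered (2 px):
    · · · · · · · · · ·
    · · · · · · · · · ·
    · · · # · · · · · ·
    · · # · · · · · · ·
    · · · · · · · · · ·
    · · · · · · · · · ·
    · · · · · · · · · ·
    · · · · · · · · · ·
    · · · · · · · · · ·
T2:
  2·area = 78
  edge (4, 16)→(9, 5): d=(5,-11) inclusive
  edge (9, 5)→(17, 3): d=(8,-2) inclusive
  edge (17, 3)→(4, 16): d=(-13,13) inclusive
    (9,0)@(19, 1): e=[90,-12,0] → ·  [on edge]
    (8,1)@(17, 3): e=[78,0,0] → #  [on edge]
    (9,1)@(19, 3): e=[100,4,-26] → ·
    (4,2)@(9, 5): e=[0,0,78] → #  [on edge]
    (5,2)@(11, 5): e=[22,4,52] → #
    (6,2)@(13, 5): e=[44,8,26] → #
    (7,2)@(15, 5): e=[66,12,0] → #  [on edge]
    (8,2)@(17, 5): e=[88,16,-26] → ·
    (0,3)@(1, 7): e=[-78,0,156] → ·  [on edge]
    (4,3)@(9, 7): e=[10,16,52] → #
    (6,3)@(13, 7): e=[54,24,0] → #  [on edge]
    (7,3)@(15, 7): e=[76,28,-26] → ·
    (5,4)@(11, 9): e=[42,36,0] → #  [on edge]
    (4,5)@(9, 11): e=[30,48,0] → #  [on edge]
    (3,6)@(7, 13): e=[18,60,0] → #  [on edge]
    (2,7)@(5, 15): e=[6,72,0] → #  [on edge]
    (1,8)@(3, 17): e=[-6,84,0] → ·  [on edge]
  covered (14 px):
    · · · · · · · · · ·
    · · · · · · · · # ·
    · · · · # # # # · ·
    · · · · # # # · · ·
    · · · · # # · · · ·
    · · · # # · · · · ·
    · · · # · · · · · ·
    · · # · · · · · · ·
    · · · · · · · · · ·
T3:
  2·area = 16  (B↔C swapped to make it positive)
  edge (14, 0)→(12, 10): d=(-2,10) inclusive
  edge (12, 10)→(10, 12): d=(-2,2) inclusive
  edge (10, 12)→(14, 0): d=(4,-12) inclusive
    (6,1)@(13, 3): e=[4,12,0] → #  [on edge]
    (7,1)@(15, 3): e=[-16,8,24] → ·
    (9,1)@(19, 3): e=[-56,0,72] → ·  [on edge]
    (6,2)@(13, 5): e=[0,8,8] → #  [on edge]
    (7,2)@(15, 5): e=[-20,4,32] → ·
    (8,2)@(17, 5): e=[-40,0,56] → ·  [on edge]
    (6,3)@(13, 7): e=[-4,4,16] → ·
    (7,3)@(15, 7): e=[-24,0,40] → ·  [on edge]
    (5,4)@(11, 9): e=[12,4,0] → #  [on edge]
    (6,4)@(13, 9): e=[-8,0,24] → ·  [on edge]
    (5,5)@(11, 11): e=[8,0,8] → #  [on edge]
    (6,5)@(13, 11): e=[-12,-4,32] → ·
    (4,6)@(9, 13): e=[24,0,-8] → ·  [on edge]
    (3,7)@(7, 15): e=[40,0,-24] → ·  [on edge]
    (4,7)@(9, 15): e=[20,-4,0] → ·  [on edge]
    (5,7)@(11, 15): e=[0,-8,24] → ·  [on edge]
    (2,8)@(5, 17): e=[56,0,-40] → ·  [on edge]
  covered (4 px):
    · · · · · · · · · ·
    · · · · · · # · · ·
    · · · · · · # · · ·
    · · · · · · · · · ·
    · · · · · # · · · ·
    · · · · · # · · · ·
    · · · · · · · · · ·
    · · · · · · · · · ·
    · · · · · · · · · ·

Result: [72,0,6]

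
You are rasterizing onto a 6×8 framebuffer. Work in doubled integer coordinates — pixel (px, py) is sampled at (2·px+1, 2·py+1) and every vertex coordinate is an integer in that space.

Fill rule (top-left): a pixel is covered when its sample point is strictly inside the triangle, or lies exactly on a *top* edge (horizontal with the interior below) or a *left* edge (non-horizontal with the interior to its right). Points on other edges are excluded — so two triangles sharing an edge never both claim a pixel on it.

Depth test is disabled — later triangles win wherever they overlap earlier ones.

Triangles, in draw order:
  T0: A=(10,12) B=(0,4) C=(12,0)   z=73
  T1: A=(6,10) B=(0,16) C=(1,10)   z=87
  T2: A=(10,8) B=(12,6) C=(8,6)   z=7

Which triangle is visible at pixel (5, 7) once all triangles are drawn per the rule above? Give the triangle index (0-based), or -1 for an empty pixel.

T0:
  2·area = 136
  edge (10, 12)→(0, 4): d=(-10,-8) top-left  bias=+0
  edge (0, 4)→(12, 0): d=(12,-4) top-left  bias=+0
  edge (12, 0)→(10, 12): d=(-2,12) right/bottom  bias=-1
    (4,0)@(9, 1): e=[102,0,34] → █  [on edge]
    (5,0)@(11, 1): e=[118,8,10] → █
    (1,1)@(3, 3): e=[34,0,102] → █  [on edge]
    (2,1)@(5, 3): e=[50,8,78] → █
    (3,1)@(7, 3): e=[66,16,54] → █
    (1,2)@(3, 5): e=[14,24,98] → █
    (1,3)@(3, 7): e=[-6,48,94] → ·
    (2,3)@(5, 7): e=[10,56,70] → █
    (5,3)@(11, 7): e=[58,80,-2] → ·
    (2,4)@(5, 9): e=[-10,80,66] → ·
    (3,4)@(7, 9): e=[6,88,42] → █
    (5,4)@(11, 9): e=[38,104,-6] → ·
  covered (18 px):
    · · · · █ █
    · █ █ █ █ █
    · █ █ █ █ █
    · · █ █ █ ·
    · · · █ █ ·
    · · · · █ ·
    · · · · · ·
    · · · · · ·
T1:
  2·area = 30
  edge (6, 10)→(0, 16): d=(-6,6) right/bottom  bias=-1
  edge (0, 16)→(1, 10): d=(1,-6) top-left  bias=+0
  edge (1, 10)→(6, 10): d=(5,0) top-left  bias=+0
    (5,2)@(11, 5): e=[0,55,-25] → ·  [on edge]
    (4,3)@(9, 7): e=[0,45,-15] → ·  [on edge]
    (3,4)@(7, 9): e=[0,35,-5] → ·  [on edge]
    (0,5)@(1, 11): e=[24,1,5] → █
    (1,5)@(3, 11): e=[12,13,5] → █
    (2,5)@(5, 11): e=[0,25,5] → ·  [on edge]
    (0,6)@(1, 13): e=[12,3,15] → █
    (1,6)@(3, 13): e=[0,15,15] → ·  [on edge]
    (0,7)@(1, 15): e=[0,5,25] → ·  [on edge]
  covered (3 px):
    · · · · · ·
    · · · · · ·
    · · · · · ·
    · · · · · ·
    · · · · · ·
    █ █ · · · ·
    █ · · · · ·
    · · · · · ·
T2:
  2·area = 8  (B↔C swapped to make it positive)
  edge (10, 8)→(8, 6): d=(-2,-2) top-left  bias=+0
  edge (8, 6)→(12, 6): d=(4,0) top-left  bias=+0
  edge (12, 6)→(10, 8): d=(-2,2) right/bottom  bias=-1
    (1,0)@(3, 1): e=[0,-20,28] → ·  [on edge]
    (2,1)@(5, 3): e=[0,-12,20] → ·  [on edge]
    (3,2)@(7, 5): e=[0,-4,12] → ·  [on edge]
    (4,3)@(9, 7): e=[0,4,4] → █  [on edge]
    (5,3)@(11, 7): e=[4,4,0] → ·  [on edge]
    (4,4)@(9, 9): e=[-4,12,0] → ·  [on edge]
    (5,4)@(11, 9): e=[0,12,-4] → ·  [on edge]
    (3,5)@(7, 11): e=[-12,20,0] → ·  [on edge]
    (2,6)@(5, 13): e=[-20,28,0] → ·  [on edge]
    (1,7)@(3, 15): e=[-28,36,0] → ·  [on edge]
  covered (1 px):
    · · · · · ·
    · · · · · ·
    · · · · · ·
    · · · · █ ·
    · · · · · ·
    · · · · · ·
    · · · · · ·
    · · · · · ·

Z-buffer (winner per pixel, '.' = empty):
  . . . . 0 0
  . 0 0 0 0 0
  . 0 0 0 0 0
  . . 0 0 2 .
  . . . 0 0 .
  1 1 . . 0 .
  1 . . . . .
  . . . . . .

Answer: -1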